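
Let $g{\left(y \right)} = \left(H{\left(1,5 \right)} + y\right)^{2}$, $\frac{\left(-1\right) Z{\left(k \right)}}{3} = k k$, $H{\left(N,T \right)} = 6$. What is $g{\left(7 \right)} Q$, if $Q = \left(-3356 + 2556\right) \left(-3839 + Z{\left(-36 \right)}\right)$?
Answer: $1044690400$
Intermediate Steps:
$Z{\left(k \right)} = - 3 k^{2}$ ($Z{\left(k \right)} = - 3 k k = - 3 k^{2}$)
$g{\left(y \right)} = \left(6 + y\right)^{2}$
$Q = 6181600$ ($Q = \left(-3356 + 2556\right) \left(-3839 - 3 \left(-36\right)^{2}\right) = - 800 \left(-3839 - 3888\right) = \left(-800\right) \left(-7727\right) = 6181600$)
$g{\left(7 \right)} Q = \left(6 + 7\right)^{2} \cdot 6181600 = 13^{2} \cdot 6181600 = 169 \cdot 6181600 = 1044690400$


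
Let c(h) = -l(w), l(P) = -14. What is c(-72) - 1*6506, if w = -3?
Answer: -6492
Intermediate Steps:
c(h) = 14 (c(h) = -1*(-14) = 14)
c(-72) - 1*6506 = 14 - 1*6506 = 14 - 6506 = -6492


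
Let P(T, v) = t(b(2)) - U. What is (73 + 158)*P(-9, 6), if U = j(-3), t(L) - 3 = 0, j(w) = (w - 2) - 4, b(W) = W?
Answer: 2772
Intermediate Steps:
j(w) = -6 + w (j(w) = (-2 + w) - 4 = -6 + w)
t(L) = 3 (t(L) = 3 + 0 = 3)
U = -9 (U = -6 - 3 = -9)
P(T, v) = 12 (P(T, v) = 3 - 1*(-9) = 3 + 9 = 12)
(73 + 158)*P(-9, 6) = (73 + 158)*12 = 231*12 = 2772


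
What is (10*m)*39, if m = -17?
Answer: -6630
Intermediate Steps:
(10*m)*39 = (10*(-17))*39 = -170*39 = -6630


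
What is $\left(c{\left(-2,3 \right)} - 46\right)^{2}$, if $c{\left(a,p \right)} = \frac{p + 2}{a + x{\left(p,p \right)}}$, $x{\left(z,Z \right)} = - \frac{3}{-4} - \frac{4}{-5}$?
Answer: $\frac{264196}{81} \approx 3261.7$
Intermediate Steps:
$x{\left(z,Z \right)} = \frac{31}{20}$ ($x{\left(z,Z \right)} = \left(-3\right) \left(- \frac{1}{4}\right) - - \frac{4}{5} = \frac{3}{4} + \frac{4}{5} = \frac{31}{20}$)
$c{\left(a,p \right)} = \frac{2 + p}{\frac{31}{20} + a}$ ($c{\left(a,p \right)} = \frac{p + 2}{a + \frac{31}{20}} = \frac{2 + p}{\frac{31}{20} + a}$)
$\left(c{\left(-2,3 \right)} - 46\right)^{2} = \left(\frac{20 \left(2 + 3\right)}{31 + 20 \left(-2\right)} - 46\right)^{2} = \left(20 \frac{1}{31 - 40} \cdot 5 - 46\right)^{2} = \left(20 \frac{1}{-9} \cdot 5 - 46\right)^{2} = \left(20 \left(- \frac{1}{9}\right) 5 - 46\right)^{2} = \left(- \frac{100}{9} - 46\right)^{2} = \left(- \frac{514}{9}\right)^{2} = \frac{264196}{81}$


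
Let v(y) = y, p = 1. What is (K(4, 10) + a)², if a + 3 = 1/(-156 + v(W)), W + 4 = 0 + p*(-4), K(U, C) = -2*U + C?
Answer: 27225/26896 ≈ 1.0122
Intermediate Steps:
K(U, C) = C - 2*U
W = -8 (W = -4 + (0 + 1*(-4)) = -4 + (0 - 4) = -4 - 4 = -8)
a = -493/164 (a = -3 + 1/(-156 - 8) = -3 + 1/(-164) = -3 - 1/164 = -493/164 ≈ -3.0061)
(K(4, 10) + a)² = ((10 - 2*4) - 493/164)² = ((10 - 8) - 493/164)² = (2 - 493/164)² = (-165/164)² = 27225/26896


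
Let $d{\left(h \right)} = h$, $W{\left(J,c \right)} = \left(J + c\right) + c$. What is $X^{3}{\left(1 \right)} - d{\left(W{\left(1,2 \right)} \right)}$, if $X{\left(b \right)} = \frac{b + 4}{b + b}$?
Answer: $\frac{85}{8} \approx 10.625$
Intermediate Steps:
$W{\left(J,c \right)} = J + 2 c$
$X{\left(b \right)} = \frac{4 + b}{2 b}$
$X^{3}{\left(1 \right)} - d{\left(W{\left(1,2 \right)} \right)} = \left(\frac{4 + 1}{2 \cdot 1}\right)^{3} - \left(1 + 2 \cdot 2\right) = \left(\frac{1}{2} \cdot 1 \cdot 5\right)^{3} - \left(1 + 4\right) = \left(\frac{5}{2}\right)^{3} - 5 = \frac{125}{8} - 5 = \frac{85}{8}$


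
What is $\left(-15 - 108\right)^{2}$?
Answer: $15129$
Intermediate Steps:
$\left(-15 - 108\right)^{2} = \left(-123\right)^{2} = 15129$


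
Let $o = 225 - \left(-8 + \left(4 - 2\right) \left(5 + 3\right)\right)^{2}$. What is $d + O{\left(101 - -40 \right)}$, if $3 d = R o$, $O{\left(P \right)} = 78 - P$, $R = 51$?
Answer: $2674$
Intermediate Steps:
$o = 161$ ($o = 225 - \left(-8 + 2 \cdot 8\right)^{2} = 225 - \left(-8 + 16\right)^{2} = 225 - 8^{2} = 225 - 64 = 161$)
$d = 2737$ ($d = \frac{51 \cdot 161}{3} = \frac{1}{3} \cdot 8211 = 2737$)
$d + O{\left(101 - -40 \right)} = 2737 + \left(78 - \left(101 - -40\right)\right) = 2737 + \left(78 - \left(101 + 40\right)\right) = 2737 + \left(78 - 141\right) = 2737 - 63 = 2674$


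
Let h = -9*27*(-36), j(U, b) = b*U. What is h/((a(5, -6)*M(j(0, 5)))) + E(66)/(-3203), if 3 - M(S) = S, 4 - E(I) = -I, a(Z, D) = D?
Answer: -1556728/3203 ≈ -486.02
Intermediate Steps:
E(I) = 4 + I (E(I) = 4 - (-1)*I = 4 + I)
j(U, b) = U*b
M(S) = 3 - S
h = 8748 (h = -243*(-36) = 8748)
h/((a(5, -6)*M(j(0, 5)))) + E(66)/(-3203) = 8748/((-6*(3 - 0*5))) + (4 + 66)/(-3203) = 8748/((-6*(3 - 1*0))) + 70*(-1/3203) = 8748/((-6*(3 + 0))) - 70/3203 = 8748/((-6*3)) - 70/3203 = 8748/(-18) - 70/3203 = 8748*(-1/18) - 70/3203 = -486 - 70/3203 = -1556728/3203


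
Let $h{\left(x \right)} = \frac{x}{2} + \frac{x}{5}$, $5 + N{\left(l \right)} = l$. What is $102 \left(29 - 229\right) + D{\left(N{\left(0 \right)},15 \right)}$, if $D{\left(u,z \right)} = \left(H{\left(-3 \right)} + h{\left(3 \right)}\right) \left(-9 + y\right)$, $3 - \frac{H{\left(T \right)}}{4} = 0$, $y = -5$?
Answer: $- \frac{102987}{5} \approx -20597.0$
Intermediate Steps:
$H{\left(T \right)} = 12$ ($H{\left(T \right)} = 12 - 0 = 12 + 0 = 12$)
$N{\left(l \right)} = -5 + l$
$h{\left(x \right)} = \frac{7 x}{10}$ ($h{\left(x \right)} = x \frac{1}{2} + x \frac{1}{5} = \frac{x}{2} + \frac{x}{5} = \frac{7 x}{10}$)
$D{\left(u,z \right)} = - \frac{987}{5}$ ($D{\left(u,z \right)} = \left(12 + \frac{7}{10} \cdot 3\right) \left(-9 - 5\right) = \left(12 + \frac{21}{10}\right) \left(-14\right) = \frac{141}{10} \left(-14\right) = - \frac{987}{5}$)
$102 \left(29 - 229\right) + D{\left(N{\left(0 \right)},15 \right)} = 102 \left(29 - 229\right) - \frac{987}{5} = 102 \left(-200\right) - \frac{987}{5} = -20400 - \frac{987}{5} = - \frac{102987}{5}$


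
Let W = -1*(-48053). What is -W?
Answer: -48053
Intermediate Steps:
W = 48053
-W = -1*48053 = -48053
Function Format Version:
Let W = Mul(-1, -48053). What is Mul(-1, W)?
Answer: -48053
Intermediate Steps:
W = 48053
Mul(-1, W) = Mul(-1, 48053) = -48053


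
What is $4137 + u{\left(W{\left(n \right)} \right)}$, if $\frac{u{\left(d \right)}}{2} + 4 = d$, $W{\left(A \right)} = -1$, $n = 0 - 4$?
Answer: $4127$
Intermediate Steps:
$n = -4$ ($n = 0 - 4 = -4$)
$u{\left(d \right)} = -8 + 2 d$
$4137 + u{\left(W{\left(n \right)} \right)} = 4137 + \left(-8 + 2 \left(-1\right)\right) = 4137 - 10 = 4127$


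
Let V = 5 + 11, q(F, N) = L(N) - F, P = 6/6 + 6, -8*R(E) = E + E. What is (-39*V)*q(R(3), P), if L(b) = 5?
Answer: -3588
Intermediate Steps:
R(E) = -E/4 (R(E) = -(E + E)/8 = -E/4)
P = 7 (P = 6*(1/6) + 6 = 1 + 6 = 7)
q(F, N) = 5 - F
V = 16
(-39*V)*q(R(3), P) = (-39*16)*(5 - (-1)*3/4) = -624*(5 - 1*(-3/4)) = -624*(5 + 3/4) = -624*23/4 = -3588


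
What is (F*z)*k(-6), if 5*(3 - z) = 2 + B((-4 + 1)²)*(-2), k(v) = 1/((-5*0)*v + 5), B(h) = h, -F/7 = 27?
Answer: -5859/25 ≈ -234.36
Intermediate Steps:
F = -189 (F = -7*27 = -189)
k(v) = ⅕ (k(v) = 1/(0*v + 5) = 1/(0 + 5) = 1/5 = ⅕)
z = 31/5 (z = 3 - (2 + (-4 + 1)²*(-2))/5 = 3 - (2 + (-3)²*(-2))/5 = 3 - (2 + 9*(-2))/5 = 3 - (2 - 18)/5 = 3 - ⅕*(-16) = 3 + 16/5 = 31/5 ≈ 6.2000)
(F*z)*k(-6) = -189*31/5*(⅕) = -5859/5*⅕ = -5859/25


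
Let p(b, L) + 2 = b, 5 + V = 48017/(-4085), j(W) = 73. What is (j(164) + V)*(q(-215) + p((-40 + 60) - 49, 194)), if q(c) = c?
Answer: -56521698/4085 ≈ -13836.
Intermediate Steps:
V = -68442/4085 (V = -5 + 48017/(-4085) = -5 + 48017*(-1/4085) = -5 - 48017/4085 = -68442/4085 ≈ -16.754)
p(b, L) = -2 + b
(j(164) + V)*(q(-215) + p((-40 + 60) - 49, 194)) = (73 - 68442/4085)*(-215 + (-2 + ((-40 + 60) - 49))) = 229763*(-215 + (-2 + (20 - 49)))/4085 = 229763*(-215 + (-2 - 29))/4085 = 229763*(-215 - 31)/4085 = (229763/4085)*(-246) = -56521698/4085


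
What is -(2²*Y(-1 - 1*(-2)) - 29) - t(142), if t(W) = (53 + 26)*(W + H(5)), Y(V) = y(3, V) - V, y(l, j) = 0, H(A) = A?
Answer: -11580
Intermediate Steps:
Y(V) = -V (Y(V) = 0 - V = -V)
t(W) = 395 + 79*W (t(W) = (53 + 26)*(W + 5) = 79*(5 + W) = 395 + 79*W)
-(2²*Y(-1 - 1*(-2)) - 29) - t(142) = -(2²*(-(-1 - 1*(-2))) - 29) - (395 + 79*142) = -(4*(-(-1 + 2)) - 29) - (395 + 11218) = -(4*(-1*1) - 29) - 1*11613 = -(4*(-1) - 29) - 11613 = -(-4 - 29) - 11613 = -1*(-33) - 11613 = 33 - 11613 = -11580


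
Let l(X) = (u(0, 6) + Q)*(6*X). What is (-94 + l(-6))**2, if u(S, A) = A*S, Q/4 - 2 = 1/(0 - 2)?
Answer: 96100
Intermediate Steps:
Q = 6 (Q = 8 + 4/(0 - 2) = 8 + 4/(-2) = 8 + 4*(-1/2) = 8 - 2 = 6)
l(X) = 36*X (l(X) = (6*0 + 6)*(6*X) = (0 + 6)*(6*X) = 6*(6*X) = 36*X)
(-94 + l(-6))**2 = (-94 + 36*(-6))**2 = (-94 - 216)**2 = (-310)**2 = 96100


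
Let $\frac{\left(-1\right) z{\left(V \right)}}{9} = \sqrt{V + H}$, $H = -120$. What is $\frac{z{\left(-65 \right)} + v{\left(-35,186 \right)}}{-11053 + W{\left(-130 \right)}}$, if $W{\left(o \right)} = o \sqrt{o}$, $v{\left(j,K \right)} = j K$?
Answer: $\frac{6510 + 9 i \sqrt{185}}{11053 + 130 i \sqrt{130}} \approx 0.58003 - 0.066709 i$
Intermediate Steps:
$v{\left(j,K \right)} = K j$
$W{\left(o \right)} = o^{\frac{3}{2}}$
$z{\left(V \right)} = - 9 \sqrt{-120 + V}$ ($z{\left(V \right)} = - 9 \sqrt{V - 120} = - 9 \sqrt{-120 + V}$)
$\frac{z{\left(-65 \right)} + v{\left(-35,186 \right)}}{-11053 + W{\left(-130 \right)}} = \frac{- 9 \sqrt{-120 - 65} + 186 \left(-35\right)}{-11053 + \left(-130\right)^{\frac{3}{2}}} = \frac{- 9 \sqrt{-185} - 6510}{-11053 - 130 i \sqrt{130}} = \frac{- 9 i \sqrt{185} - 6510}{-11053 - 130 i \sqrt{130}} = \frac{-6510 - 9 i \sqrt{185}}{-11053 - 130 i \sqrt{130}}$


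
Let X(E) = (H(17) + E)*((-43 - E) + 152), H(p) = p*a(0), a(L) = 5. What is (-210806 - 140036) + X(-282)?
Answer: -427869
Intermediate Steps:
H(p) = 5*p (H(p) = p*5 = 5*p)
X(E) = (85 + E)*(109 - E) (X(E) = (5*17 + E)*((-43 - E) + 152) = (85 + E)*(109 - E))
(-210806 - 140036) + X(-282) = (-210806 - 140036) + (9265 - 1*(-282)² + 24*(-282)) = -350842 + (9265 - 1*79524 - 6768) = -350842 + (9265 - 79524 - 6768) = -350842 - 77027 = -427869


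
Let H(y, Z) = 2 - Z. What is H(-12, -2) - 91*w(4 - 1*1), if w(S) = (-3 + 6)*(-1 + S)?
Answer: -542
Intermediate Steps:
w(S) = -3 + 3*S (w(S) = 3*(-1 + S) = -3 + 3*S)
H(-12, -2) - 91*w(4 - 1*1) = (2 - 1*(-2)) - 91*(-3 + 3*(4 - 1*1)) = (2 + 2) - 91*(-3 + 3*(4 - 1)) = 4 - 91*(-3 + 3*3) = 4 - 91*(-3 + 9) = 4 - 91*6 = 4 - 546 = -542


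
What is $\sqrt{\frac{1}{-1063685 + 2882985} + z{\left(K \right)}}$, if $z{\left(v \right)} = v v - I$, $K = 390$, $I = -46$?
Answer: $\frac{\sqrt{5035808169453593}}{181930} \approx 390.06$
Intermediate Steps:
$z{\left(v \right)} = 46 + v^{2}$ ($z{\left(v \right)} = v v - -46 = v^{2} + 46 = 46 + v^{2}$)
$\sqrt{\frac{1}{-1063685 + 2882985} + z{\left(K \right)}} = \sqrt{\frac{1}{-1063685 + 2882985} + \left(46 + 390^{2}\right)} = \sqrt{\frac{1}{1819300} + \left(46 + 152100\right)} = \sqrt{\frac{1}{1819300} + 152146} = \sqrt{\frac{276799217801}{1819300}} = \frac{\sqrt{5035808169453593}}{181930}$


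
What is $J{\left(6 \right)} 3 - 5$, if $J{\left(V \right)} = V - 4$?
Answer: $1$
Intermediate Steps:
$J{\left(V \right)} = -4 + V$ ($J{\left(V \right)} = V - 4 = -4 + V$)
$J{\left(6 \right)} 3 - 5 = \left(-4 + 6\right) 3 - 5 = 2 \cdot 3 - 5 = 6 - 5 = 1$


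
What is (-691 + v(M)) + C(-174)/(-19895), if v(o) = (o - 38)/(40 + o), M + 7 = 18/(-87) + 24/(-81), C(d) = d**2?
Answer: -14051317992/20249131 ≈ -693.92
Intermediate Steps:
M = -5875/783 (M = -7 + (18/(-87) + 24/(-81)) = -7 + (18*(-1/87) + 24*(-1/81)) = -7 + (-6/29 - 8/27) = -7 - 394/783 = -5875/783 ≈ -7.5032)
v(o) = (-38 + o)/(40 + o)
(-691 + v(M)) + C(-174)/(-19895) = (-691 + (-38 - 5875/783)/(40 - 5875/783)) + (-174)**2/(-19895) = (-691 - 35629/783/(25445/783)) + 30276*(-1/19895) = (-691 + (783/25445)*(-35629/783)) - 30276/19895 = (-691 - 35629/25445) - 30276/19895 = -17618124/25445 - 30276/19895 = -14051317992/20249131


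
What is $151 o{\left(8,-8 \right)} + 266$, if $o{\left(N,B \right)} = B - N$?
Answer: $-2150$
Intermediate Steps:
$151 o{\left(8,-8 \right)} + 266 = 151 \left(-8 - 8\right) + 266 = 151 \left(-16\right) + 266 = -2416 + 266 = -2150$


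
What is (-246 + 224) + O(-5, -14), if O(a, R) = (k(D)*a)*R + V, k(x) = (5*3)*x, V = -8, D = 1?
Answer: 1020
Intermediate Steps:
k(x) = 15*x
O(a, R) = -8 + 15*R*a (O(a, R) = ((15*1)*a)*R - 8 = (15*a)*R - 8 = 15*R*a - 8 = -8 + 15*R*a)
(-246 + 224) + O(-5, -14) = (-246 + 224) + (-8 + 15*(-14)*(-5)) = -22 + (-8 + 1050) = -22 + 1042 = 1020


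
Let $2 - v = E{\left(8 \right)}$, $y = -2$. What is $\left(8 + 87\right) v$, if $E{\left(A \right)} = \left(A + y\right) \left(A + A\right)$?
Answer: $-8930$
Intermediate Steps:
$E{\left(A \right)} = 2 A \left(-2 + A\right)$ ($E{\left(A \right)} = \left(A - 2\right) \left(A + A\right) = \left(-2 + A\right) 2 A = 2 A \left(-2 + A\right)$)
$v = -94$ ($v = 2 - 2 \cdot 8 \left(-2 + 8\right) = 2 - 2 \cdot 8 \cdot 6 = 2 - 96 = -94$)
$\left(8 + 87\right) v = \left(8 + 87\right) \left(-94\right) = 95 \left(-94\right) = -8930$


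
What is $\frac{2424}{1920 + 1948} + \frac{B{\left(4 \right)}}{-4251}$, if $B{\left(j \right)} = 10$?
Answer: $\frac{2566436}{4110717} \approx 0.62433$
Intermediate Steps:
$\frac{2424}{1920 + 1948} + \frac{B{\left(4 \right)}}{-4251} = \frac{2424}{1920 + 1948} + \frac{10}{-4251} = \frac{2424}{3868} + 10 \left(- \frac{1}{4251}\right) = 2424 \cdot \frac{1}{3868} - \frac{10}{4251} = \frac{606}{967} - \frac{10}{4251} = \frac{2566436}{4110717}$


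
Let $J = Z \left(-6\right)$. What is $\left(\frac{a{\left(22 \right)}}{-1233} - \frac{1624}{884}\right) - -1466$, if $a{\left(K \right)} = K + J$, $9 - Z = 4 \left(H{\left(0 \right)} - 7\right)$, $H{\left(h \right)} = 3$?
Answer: $\frac{399002428}{272493} \approx 1464.3$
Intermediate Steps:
$Z = 25$ ($Z = 9 - 4 \left(3 - 7\right) = 9 - 4 \left(-4\right) = 9 - -16 = 9 + 16 = 25$)
$J = -150$ ($J = 25 \left(-6\right) = -150$)
$a{\left(K \right)} = -150 + K$ ($a{\left(K \right)} = K - 150 = -150 + K$)
$\left(\frac{a{\left(22 \right)}}{-1233} - \frac{1624}{884}\right) - -1466 = \left(\frac{-150 + 22}{-1233} - \frac{1624}{884}\right) - -1466 = \left(\left(-128\right) \left(- \frac{1}{1233}\right) - \frac{406}{221}\right) + 1466 = \left(\frac{128}{1233} - \frac{406}{221}\right) + 1466 = - \frac{472310}{272493} + 1466 = \frac{399002428}{272493}$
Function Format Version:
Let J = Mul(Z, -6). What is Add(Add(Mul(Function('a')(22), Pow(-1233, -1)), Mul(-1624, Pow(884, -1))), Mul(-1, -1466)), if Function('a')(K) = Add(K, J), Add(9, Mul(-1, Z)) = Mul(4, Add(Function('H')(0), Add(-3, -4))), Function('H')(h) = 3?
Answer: Rational(399002428, 272493) ≈ 1464.3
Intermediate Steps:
Z = 25 (Z = Add(9, Mul(-1, Mul(4, Add(3, Add(-3, -4))))) = Add(9, Mul(-1, Mul(4, Add(3, -7)))) = Add(9, Mul(-1, Mul(4, -4))) = Add(9, Mul(-1, -16)) = Add(9, 16) = 25)
J = -150 (J = Mul(25, -6) = -150)
Function('a')(K) = Add(-150, K) (Function('a')(K) = Add(K, -150) = Add(-150, K))
Add(Add(Mul(Function('a')(22), Pow(-1233, -1)), Mul(-1624, Pow(884, -1))), Mul(-1, -1466)) = Add(Add(Mul(Add(-150, 22), Pow(-1233, -1)), Mul(-1624, Pow(884, -1))), Mul(-1, -1466)) = Add(Add(Mul(-128, Rational(-1, 1233)), Mul(-1624, Rational(1, 884))), 1466) = Add(Add(Rational(128, 1233), Rational(-406, 221)), 1466) = Add(Rational(-472310, 272493), 1466) = Rational(399002428, 272493)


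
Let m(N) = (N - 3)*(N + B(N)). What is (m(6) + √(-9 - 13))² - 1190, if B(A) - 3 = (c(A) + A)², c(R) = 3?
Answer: 71688 + 540*I*√22 ≈ 71688.0 + 2532.8*I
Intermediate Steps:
B(A) = 3 + (3 + A)²
m(N) = (-3 + N)*(3 + N + (3 + N)²) (m(N) = (N - 3)*(N + (3 + (3 + N)²)) = (-3 + N)*(3 + N + (3 + N)²))
(m(6) + √(-9 - 13))² - 1190 = ((-36 + 6³ - 9*6 + 4*6²) + √(-9 - 13))² - 1190 = ((-36 + 216 - 54 + 4*36) + √(-22))² - 1190 = ((-36 + 216 - 54 + 144) + I*√22)² - 1190 = (270 + I*√22)² - 1190 = -1190 + (270 + I*√22)²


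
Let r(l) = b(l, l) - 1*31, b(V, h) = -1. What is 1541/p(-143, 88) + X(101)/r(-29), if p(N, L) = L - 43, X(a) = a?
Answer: 44767/1440 ≈ 31.088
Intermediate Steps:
p(N, L) = -43 + L
r(l) = -32 (r(l) = -1 - 1*31 = -1 - 31 = -32)
1541/p(-143, 88) + X(101)/r(-29) = 1541/(-43 + 88) + 101/(-32) = 1541/45 + 101*(-1/32) = 1541*(1/45) - 101/32 = 1541/45 - 101/32 = 44767/1440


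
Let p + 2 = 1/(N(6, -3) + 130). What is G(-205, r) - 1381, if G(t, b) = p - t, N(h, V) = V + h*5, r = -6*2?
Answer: -184945/157 ≈ -1178.0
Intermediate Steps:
r = -12
N(h, V) = V + 5*h
p = -313/157 (p = -2 + 1/((-3 + 5*6) + 130) = -2 + 1/((-3 + 30) + 130) = -2 + 1/(27 + 130) = -2 + 1/157 = -313/157 ≈ -1.9936)
G(t, b) = -313/157 - t
G(-205, r) - 1381 = (-313/157 - 1*(-205)) - 1381 = (-313/157 + 205) - 1381 = 31872/157 - 1381 = -184945/157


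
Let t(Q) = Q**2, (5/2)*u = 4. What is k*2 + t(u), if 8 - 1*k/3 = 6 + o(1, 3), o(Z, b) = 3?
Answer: -86/25 ≈ -3.4400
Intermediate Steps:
u = 8/5 (u = (2/5)*4 = 8/5 ≈ 1.6000)
k = -3 (k = 24 - 3*(6 + 3) = 24 - 3*9 = 24 - 27 = -3)
k*2 + t(u) = -3*2 + (8/5)**2 = -6 + 64/25 = -86/25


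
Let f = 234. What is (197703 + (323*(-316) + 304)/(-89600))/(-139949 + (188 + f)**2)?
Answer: 4428572641/854224000 ≈ 5.1843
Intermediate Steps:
(197703 + (323*(-316) + 304)/(-89600))/(-139949 + (188 + f)**2) = (197703 + (323*(-316) + 304)/(-89600))/(-139949 + (188 + 234)**2) = (197703 + (-102068 + 304)*(-1/89600))/(-139949 + 422**2) = (197703 - 101764*(-1/89600))/(-139949 + 178084) = (197703 + 25441/22400)/38135 = (4428572641/22400)*(1/38135) = 4428572641/854224000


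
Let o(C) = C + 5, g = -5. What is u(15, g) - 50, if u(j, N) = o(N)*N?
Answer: -50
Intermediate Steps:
o(C) = 5 + C
u(j, N) = N*(5 + N) (u(j, N) = (5 + N)*N = N*(5 + N))
u(15, g) - 50 = -5*(5 - 5) - 50 = -5*0 - 50 = 0 - 50 = -50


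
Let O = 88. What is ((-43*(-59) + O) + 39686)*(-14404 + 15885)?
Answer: 62662591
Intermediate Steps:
((-43*(-59) + O) + 39686)*(-14404 + 15885) = ((-43*(-59) + 88) + 39686)*(-14404 + 15885) = ((2537 + 88) + 39686)*1481 = (2625 + 39686)*1481 = 42311*1481 = 62662591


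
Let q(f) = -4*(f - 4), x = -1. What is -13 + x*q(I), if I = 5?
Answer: -9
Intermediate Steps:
q(f) = 16 - 4*f (q(f) = -4*(-4 + f) = 16 - 4*f)
-13 + x*q(I) = -13 - (16 - 4*5) = -13 - (16 - 20) = -13 - 1*(-4) = -13 + 4 = -9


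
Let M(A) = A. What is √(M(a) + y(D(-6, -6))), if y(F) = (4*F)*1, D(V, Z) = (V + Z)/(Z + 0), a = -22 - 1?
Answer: I*√15 ≈ 3.873*I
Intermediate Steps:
a = -23
D(V, Z) = (V + Z)/Z
y(F) = 4*F
√(M(a) + y(D(-6, -6))) = √(-23 + 4*((-6 - 6)/(-6))) = √(-23 + 4*(-⅙*(-12))) = √(-23 + 4*2) = √(-23 + 8) = √(-15) = I*√15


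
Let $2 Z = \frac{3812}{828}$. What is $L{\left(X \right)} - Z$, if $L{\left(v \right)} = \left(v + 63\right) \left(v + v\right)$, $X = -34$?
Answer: $- \frac{817361}{414} \approx -1974.3$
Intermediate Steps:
$Z = \frac{953}{414}$ ($Z = \frac{3812 \cdot \frac{1}{828}}{2} = \frac{1}{2} \cdot \frac{953}{207} = \frac{953}{414} \approx 2.3019$)
$L{\left(v \right)} = 2 v \left(63 + v\right)$ ($L{\left(v \right)} = \left(63 + v\right) 2 v = 2 v \left(63 + v\right)$)
$L{\left(X \right)} - Z = 2 \left(-34\right) \left(63 - 34\right) - \frac{953}{414} = 2 \left(-34\right) 29 - \frac{953}{414} = -1972 - \frac{953}{414} = - \frac{817361}{414}$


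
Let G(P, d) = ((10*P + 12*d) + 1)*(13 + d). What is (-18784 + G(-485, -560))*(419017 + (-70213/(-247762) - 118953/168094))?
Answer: 27526452486184492911252/10411826407 ≈ 2.6438e+12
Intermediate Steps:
G(P, d) = (13 + d)*(1 + 10*P + 12*d) (G(P, d) = (1 + 10*P + 12*d)*(13 + d) = (13 + d)*(1 + 10*P + 12*d))
(-18784 + G(-485, -560))*(419017 + (-70213/(-247762) - 118953/168094)) = (-18784 + (13 + 12*(-560)² + 130*(-485) + 157*(-560) + 10*(-485)*(-560)))*(419017 + (-70213/(-247762) - 118953/168094)) = (-18784 + (13 + 12*313600 - 63050 - 87920 + 2716000))*(419017 + (-70213*(-1/247762) - 118953*1/168094)) = (-18784 + (13 + 3763200 - 63050 - 87920 + 2716000))*(419017 + (70213/247762 - 118953/168094)) = (-18784 + 6328243)*(419017 - 4417412291/10411826407) = 6309459*(4362727848169628/10411826407) = 27526452486184492911252/10411826407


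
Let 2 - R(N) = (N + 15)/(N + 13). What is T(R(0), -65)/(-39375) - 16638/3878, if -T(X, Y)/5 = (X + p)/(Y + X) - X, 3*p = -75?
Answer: -50735166617/11825233875 ≈ -4.2904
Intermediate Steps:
p = -25 (p = (⅓)*(-75) = -25)
R(N) = 2 - (15 + N)/(13 + N) (R(N) = 2 - (N + 15)/(N + 13) = 2 - (15 + N)/(13 + N))
T(X, Y) = 5*X - 5*(-25 + X)/(X + Y) (T(X, Y) = -5*((X - 25)/(Y + X) - X) = -5*((-25 + X)/(X + Y) - X) = -5*(-X + (-25 + X)/(X + Y)) = 5*X - 5*(-25 + X)/(X + Y))
T(R(0), -65)/(-39375) - 16638/3878 = (5*(25 + ((11 + 0)/(13 + 0))² - (11 + 0)/(13 + 0) + ((11 + 0)/(13 + 0))*(-65))/((11 + 0)/(13 + 0) - 65))/(-39375) - 16638/3878 = (5*(25 + (11/13)² - 11/13 + (11/13)*(-65))/(11/13 - 65))*(-1/39375) - 16638*1/3878 = (5*(25 + ((1/13)*11)² - 11/13 + ((1/13)*11)*(-65))/((1/13)*11 - 65))*(-1/39375) - 8319/1939 = (5*(25 + (11/13)² - 1*11/13 + (11/13)*(-65))/(11/13 - 65))*(-1/39375) - 8319/1939 = (5*(25 + 121/169 - 11/13 - 55)/(-834/13))*(-1/39375) - 8319/1939 = (5*(-13/834)*(-5092/169))*(-1/39375) - 8319/1939 = (12730/5421)*(-1/39375) - 8319/1939 = -2546/42690375 - 8319/1939 = -50735166617/11825233875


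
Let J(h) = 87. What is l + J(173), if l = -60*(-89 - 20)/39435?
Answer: 229159/2629 ≈ 87.166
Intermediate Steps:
l = 436/2629 (l = -60*(-109)*(1/39435) = 6540*(1/39435) = 436/2629 ≈ 0.16584)
l + J(173) = 436/2629 + 87 = 229159/2629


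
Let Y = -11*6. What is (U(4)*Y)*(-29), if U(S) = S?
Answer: 7656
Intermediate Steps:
Y = -66
(U(4)*Y)*(-29) = (4*(-66))*(-29) = -264*(-29) = 7656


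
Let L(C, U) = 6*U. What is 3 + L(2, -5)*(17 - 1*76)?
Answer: 1773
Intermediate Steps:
3 + L(2, -5)*(17 - 1*76) = 3 + (6*(-5))*(17 - 1*76) = 3 - 30*(17 - 76) = 3 - 30*(-59) = 3 + 1770 = 1773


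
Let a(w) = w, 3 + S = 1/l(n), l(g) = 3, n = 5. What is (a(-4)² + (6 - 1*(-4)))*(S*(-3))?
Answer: 208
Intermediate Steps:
S = -8/3 (S = -3 + 1/3 = -3 + 1*(⅓) = -3 + ⅓ = -8/3 ≈ -2.6667)
(a(-4)² + (6 - 1*(-4)))*(S*(-3)) = ((-4)² + (6 - 1*(-4)))*(-8/3*(-3)) = (16 + (6 + 4))*8 = (16 + 10)*8 = 26*8 = 208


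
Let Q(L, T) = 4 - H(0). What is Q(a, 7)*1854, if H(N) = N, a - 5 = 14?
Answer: 7416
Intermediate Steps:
a = 19 (a = 5 + 14 = 19)
Q(L, T) = 4 (Q(L, T) = 4 - 1*0 = 4 + 0 = 4)
Q(a, 7)*1854 = 4*1854 = 7416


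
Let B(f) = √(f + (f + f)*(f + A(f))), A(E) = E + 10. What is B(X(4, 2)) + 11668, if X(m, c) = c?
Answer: 11668 + √58 ≈ 11676.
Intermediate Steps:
A(E) = 10 + E
B(f) = √(f + 2*f*(10 + 2*f)) (B(f) = √(f + (f + f)*(f + (10 + f))) = √(f + (2*f)*(10 + 2*f)) = √(f + 2*f*(10 + 2*f)))
B(X(4, 2)) + 11668 = √(2*(21 + 4*2)) + 11668 = √(2*(21 + 8)) + 11668 = √(2*29) + 11668 = √58 + 11668 = 11668 + √58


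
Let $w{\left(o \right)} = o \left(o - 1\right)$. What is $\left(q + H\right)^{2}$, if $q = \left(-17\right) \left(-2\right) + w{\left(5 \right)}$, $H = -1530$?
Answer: $2178576$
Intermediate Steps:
$w{\left(o \right)} = o \left(-1 + o\right)$
$q = 54$ ($q = \left(-17\right) \left(-2\right) + 5 \left(-1 + 5\right) = 34 + 5 \cdot 4 = 34 + 20 = 54$)
$\left(q + H\right)^{2} = \left(54 - 1530\right)^{2} = \left(-1476\right)^{2} = 2178576$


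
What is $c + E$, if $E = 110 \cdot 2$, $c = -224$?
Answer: $-4$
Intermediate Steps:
$E = 220$
$c + E = -224 + 220 = -4$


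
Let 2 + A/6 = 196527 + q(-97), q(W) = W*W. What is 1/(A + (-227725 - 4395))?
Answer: 1/1003484 ≈ 9.9653e-7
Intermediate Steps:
q(W) = W²
A = 1235604 (A = -12 + 6*(196527 + (-97)²) = -12 + 6*(196527 + 9409) = -12 + 6*205936 = -12 + 1235616 = 1235604)
1/(A + (-227725 - 4395)) = 1/(1235604 + (-227725 - 4395)) = 1/(1235604 - 232120) = 1/1003484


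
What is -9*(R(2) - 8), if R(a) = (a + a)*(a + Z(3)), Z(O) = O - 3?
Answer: 0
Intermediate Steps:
Z(O) = -3 + O
R(a) = 2*a**2 (R(a) = (a + a)*(a + (-3 + 3)) = (2*a)*(a + 0) = (2*a)*a = 2*a**2)
-9*(R(2) - 8) = -9*(2*2**2 - 8) = -9*(2*4 - 8) = -9*(8 - 8) = -9*0 = 0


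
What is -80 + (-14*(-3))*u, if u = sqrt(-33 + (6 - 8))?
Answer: -80 + 42*I*sqrt(35) ≈ -80.0 + 248.48*I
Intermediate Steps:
u = I*sqrt(35) (u = sqrt(-33 - 2) = sqrt(-35) = I*sqrt(35) ≈ 5.9161*I)
-80 + (-14*(-3))*u = -80 + (-14*(-3))*(I*sqrt(35)) = -80 + (-1*(-42))*(I*sqrt(35)) = -80 + 42*(I*sqrt(35)) = -80 + 42*I*sqrt(35)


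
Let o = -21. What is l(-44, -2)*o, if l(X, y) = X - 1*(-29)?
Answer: 315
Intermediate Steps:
l(X, y) = 29 + X (l(X, y) = X + 29 = 29 + X)
l(-44, -2)*o = (29 - 44)*(-21) = -15*(-21) = 315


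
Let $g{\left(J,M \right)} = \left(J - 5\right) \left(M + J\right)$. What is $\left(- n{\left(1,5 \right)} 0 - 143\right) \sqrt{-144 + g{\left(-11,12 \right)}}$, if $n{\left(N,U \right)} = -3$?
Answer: $- 572 i \sqrt{10} \approx - 1808.8 i$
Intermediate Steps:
$g{\left(J,M \right)} = \left(-5 + J\right) \left(J + M\right)$
$\left(- n{\left(1,5 \right)} 0 - 143\right) \sqrt{-144 + g{\left(-11,12 \right)}} = \left(\left(-1\right) \left(-3\right) 0 - 143\right) \sqrt{-144 - \left(137 - 121\right)} = \left(3 \cdot 0 - 143\right) \sqrt{-144 + \left(121 + 55 - 60 - 132\right)} = \left(0 - 143\right) \sqrt{-144 - 16} = - 143 \sqrt{-160} = - 143 \cdot 4 i \sqrt{10} = - 572 i \sqrt{10}$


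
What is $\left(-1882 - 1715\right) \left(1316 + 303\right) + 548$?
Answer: $-5822995$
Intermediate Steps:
$\left(-1882 - 1715\right) \left(1316 + 303\right) + 548 = \left(-3597\right) 1619 + 548 = -5823543 + 548 = -5822995$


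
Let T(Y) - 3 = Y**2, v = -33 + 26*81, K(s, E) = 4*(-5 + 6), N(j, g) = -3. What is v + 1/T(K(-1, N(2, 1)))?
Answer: 39388/19 ≈ 2073.1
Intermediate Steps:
K(s, E) = 4 (K(s, E) = 4*1 = 4)
v = 2073 (v = -33 + 2106 = 2073)
T(Y) = 3 + Y**2
v + 1/T(K(-1, N(2, 1))) = 2073 + 1/(3 + 4**2) = 2073 + 1/(3 + 16) = 2073 + 1/19 = 39388/19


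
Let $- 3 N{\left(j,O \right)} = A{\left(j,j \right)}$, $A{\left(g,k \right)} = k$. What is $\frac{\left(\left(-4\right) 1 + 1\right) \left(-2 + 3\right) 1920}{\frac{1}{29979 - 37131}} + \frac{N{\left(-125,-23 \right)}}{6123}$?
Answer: $\frac{756720507005}{18369} \approx 4.1196 \cdot 10^{7}$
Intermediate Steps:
$N{\left(j,O \right)} = - \frac{j}{3}$
$\frac{\left(\left(-4\right) 1 + 1\right) \left(-2 + 3\right) 1920}{\frac{1}{29979 - 37131}} + \frac{N{\left(-125,-23 \right)}}{6123} = \frac{\left(\left(-4\right) 1 + 1\right) \left(-2 + 3\right) 1920}{\frac{1}{29979 - 37131}} + \frac{\left(- \frac{1}{3}\right) \left(-125\right)}{6123} = \frac{\left(-4 + 1\right) 1 \cdot 1920}{\frac{1}{-7152}} + \frac{125}{3} \cdot \frac{1}{6123} = \frac{\left(-3\right) 1 \cdot 1920}{- \frac{1}{7152}} + \frac{125}{18369} = \left(-3\right) 1920 \left(-7152\right) + \frac{125}{18369} = \left(-5760\right) \left(-7152\right) + \frac{125}{18369} = 41195520 + \frac{125}{18369} = \frac{756720507005}{18369}$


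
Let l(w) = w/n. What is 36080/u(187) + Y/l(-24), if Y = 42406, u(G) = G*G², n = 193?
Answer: -2432689887307/7133676 ≈ -3.4102e+5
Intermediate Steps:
l(w) = w/193
u(G) = G³
36080/u(187) + Y/l(-24) = 36080/(187³) + 42406/(((1/193)*(-24))) = 36080/6539203 + 42406/(-24/193) = 36080*(1/6539203) + 42406*(-193/24) = 3280/594473 - 4092179/12 = -2432689887307/7133676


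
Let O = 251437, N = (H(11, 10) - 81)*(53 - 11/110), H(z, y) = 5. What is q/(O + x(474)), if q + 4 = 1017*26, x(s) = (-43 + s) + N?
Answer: 66095/619619 ≈ 0.10667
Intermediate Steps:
N = -20102/5 (N = (5 - 81)*(53 - 11/110) = -76*(53 - 11*1/110) = -76*(53 - ⅒) = -76*529/10 = -20102/5 ≈ -4020.4)
x(s) = -20317/5 + s (x(s) = (-43 + s) - 20102/5 = -20317/5 + s)
q = 26438 (q = -4 + 1017*26 = -4 + 26442 = 26438)
q/(O + x(474)) = 26438/(251437 + (-20317/5 + 474)) = 26438/(251437 - 17947/5) = 26438/(1239238/5) = 26438*(5/1239238) = 66095/619619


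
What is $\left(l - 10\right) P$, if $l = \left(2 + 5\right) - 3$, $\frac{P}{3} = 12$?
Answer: $-216$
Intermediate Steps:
$P = 36$ ($P = 3 \cdot 12 = 36$)
$l = 4$ ($l = 7 - 3 = 4$)
$\left(l - 10\right) P = \left(4 - 10\right) 36 = \left(-6\right) 36 = -216$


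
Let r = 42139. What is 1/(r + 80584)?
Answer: 1/122723 ≈ 8.1484e-6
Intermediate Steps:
1/(r + 80584) = 1/(42139 + 80584) = 1/122723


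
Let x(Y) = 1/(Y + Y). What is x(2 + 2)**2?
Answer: 1/64 ≈ 0.015625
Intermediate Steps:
x(Y) = 1/(2*Y)
x(2 + 2)**2 = (1/(2*(2 + 2)))**2 = ((1/2)/4)**2 = ((1/2)*(1/4))**2 = (1/8)**2 = 1/64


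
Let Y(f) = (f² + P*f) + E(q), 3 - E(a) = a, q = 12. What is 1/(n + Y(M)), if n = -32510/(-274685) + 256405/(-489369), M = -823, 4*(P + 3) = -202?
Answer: 53768929506/38786222375129359 ≈ 1.3863e-6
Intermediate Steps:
P = -107/2 (P = -3 + (¼)*(-202) = -3 - 101/2 = -107/2 ≈ -53.500)
E(a) = 3 - a
Y(f) = -9 + f² - 107*f/2 (Y(f) = (f² - 107*f/2) + (3 - 1*12) = (f² - 107*f/2) + (3 - 12) = (f² - 107*f/2) - 9 = -9 + f² - 107*f/2)
n = -10904244247/26884464753 (n = -32510*(-1/274685) + 256405*(-1/489369) = 6502/54937 - 256405/489369 = -10904244247/26884464753 ≈ -0.40560)
1/(n + Y(M)) = 1/(-10904244247/26884464753 + (-9 + (-823)² - 107/2*(-823))) = 1/(-10904244247/26884464753 + (-9 + 677329 + 88061/2)) = 1/(-10904244247/26884464753 + 1442701/2) = 1/(38786222375129359/53768929506) = 53768929506/38786222375129359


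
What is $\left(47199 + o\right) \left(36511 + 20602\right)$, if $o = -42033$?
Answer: $295045758$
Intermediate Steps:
$\left(47199 + o\right) \left(36511 + 20602\right) = \left(47199 - 42033\right) \left(36511 + 20602\right) = 5166 \cdot 57113 = 295045758$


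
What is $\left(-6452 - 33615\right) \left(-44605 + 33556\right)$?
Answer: $442700283$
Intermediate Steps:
$\left(-6452 - 33615\right) \left(-44605 + 33556\right) = \left(-40067\right) \left(-11049\right) = 442700283$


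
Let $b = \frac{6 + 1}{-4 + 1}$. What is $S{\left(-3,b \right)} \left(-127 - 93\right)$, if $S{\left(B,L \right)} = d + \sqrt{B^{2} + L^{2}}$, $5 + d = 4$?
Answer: $220 - \frac{220 \sqrt{130}}{3} \approx -616.13$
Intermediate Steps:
$d = -1$ ($d = -5 + 4 = -1$)
$b = - \frac{7}{3}$ ($b = \frac{7}{-3} = 7 \left(- \frac{1}{3}\right) = - \frac{7}{3} \approx -2.3333$)
$S{\left(B,L \right)} = -1 + \sqrt{B^{2} + L^{2}}$
$S{\left(-3,b \right)} \left(-127 - 93\right) = \left(-1 + \sqrt{\left(-3\right)^{2} + \left(- \frac{7}{3}\right)^{2}}\right) \left(-127 - 93\right) = \left(-1 + \sqrt{9 + \frac{49}{9}}\right) \left(-220\right) = \left(-1 + \sqrt{\frac{130}{9}}\right) \left(-220\right) = \left(-1 + \frac{\sqrt{130}}{3}\right) \left(-220\right) = 220 - \frac{220 \sqrt{130}}{3}$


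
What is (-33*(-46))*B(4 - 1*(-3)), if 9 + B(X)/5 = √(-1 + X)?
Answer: -68310 + 7590*√6 ≈ -49718.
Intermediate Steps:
B(X) = -45 + 5*√(-1 + X)
(-33*(-46))*B(4 - 1*(-3)) = (-33*(-46))*(-45 + 5*√(-1 + (4 - 1*(-3)))) = 1518*(-45 + 5*√(-1 + (4 + 3))) = 1518*(-45 + 5*√(-1 + 7)) = 1518*(-45 + 5*√6) = -68310 + 7590*√6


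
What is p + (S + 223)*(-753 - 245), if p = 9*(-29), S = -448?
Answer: 224289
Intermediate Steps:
p = -261
p + (S + 223)*(-753 - 245) = -261 + (-448 + 223)*(-753 - 245) = -261 - 225*(-998) = -261 + 224550 = 224289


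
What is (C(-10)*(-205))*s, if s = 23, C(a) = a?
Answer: 47150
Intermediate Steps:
(C(-10)*(-205))*s = -10*(-205)*23 = 2050*23 = 47150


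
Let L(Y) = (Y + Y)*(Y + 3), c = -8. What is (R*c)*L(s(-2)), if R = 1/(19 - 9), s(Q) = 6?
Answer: -432/5 ≈ -86.400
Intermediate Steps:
L(Y) = 2*Y*(3 + Y) (L(Y) = (2*Y)*(3 + Y) = 2*Y*(3 + Y))
R = 1/10 ≈ 0.10000
(R*c)*L(s(-2)) = ((1/10)*(-8))*(2*6*(3 + 6)) = -8*6*9/5 = -4/5*108 = -432/5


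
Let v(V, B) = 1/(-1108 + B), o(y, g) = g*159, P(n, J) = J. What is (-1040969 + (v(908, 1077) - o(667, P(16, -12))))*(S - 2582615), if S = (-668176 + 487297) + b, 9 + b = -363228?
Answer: 100714794554052/31 ≈ 3.2489e+12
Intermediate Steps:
b = -363237 (b = -9 - 363228 = -363237)
o(y, g) = 159*g
S = -544116 (S = (-668176 + 487297) - 363237 = -180879 - 363237 = -544116)
(-1040969 + (v(908, 1077) - o(667, P(16, -12))))*(S - 2582615) = (-1040969 + (1/(-1108 + 1077) - 159*(-12)))*(-544116 - 2582615) = (-1040969 + (1/(-31) - 1*(-1908)))*(-3126731) = (-1040969 + (-1/31 + 1908))*(-3126731) = (-1040969 + 59147/31)*(-3126731) = -32210892/31*(-3126731) = 100714794554052/31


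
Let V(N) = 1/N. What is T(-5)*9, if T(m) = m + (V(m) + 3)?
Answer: -99/5 ≈ -19.800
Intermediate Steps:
T(m) = 3 + m + 1/m (T(m) = m + (1/m + 3) = m + (3 + 1/m) = 3 + m + 1/m)
T(-5)*9 = (3 - 5 + 1/(-5))*9 = (3 - 5 - ⅕)*9 = -11/5*9 = -99/5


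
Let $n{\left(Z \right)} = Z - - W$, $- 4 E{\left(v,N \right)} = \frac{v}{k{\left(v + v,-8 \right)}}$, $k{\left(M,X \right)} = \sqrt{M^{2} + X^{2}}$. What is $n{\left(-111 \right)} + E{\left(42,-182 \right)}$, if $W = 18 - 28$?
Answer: $-121 - \frac{21 \sqrt{445}}{3560} \approx -121.12$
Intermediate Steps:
$E{\left(v,N \right)} = - \frac{v}{4 \sqrt{64 + 4 v^{2}}}$ ($E{\left(v,N \right)} = - \frac{v \frac{1}{\sqrt{\left(v + v\right)^{2} + \left(-8\right)^{2}}}}{4} = - \frac{v \frac{1}{\sqrt{\left(2 v\right)^{2} + 64}}}{4} = - \frac{v \frac{1}{\sqrt{4 v^{2} + 64}}}{4} = - \frac{v \frac{1}{\sqrt{64 + 4 v^{2}}}}{4} = - \frac{v}{4 \sqrt{64 + 4 v^{2}}}$)
$W = -10$
$n{\left(Z \right)} = -10 + Z$ ($n{\left(Z \right)} = Z - \left(-1\right) \left(-10\right) = Z - 10 = -10 + Z$)
$n{\left(-111 \right)} + E{\left(42,-182 \right)} = \left(-10 - 111\right) - \frac{21}{4 \sqrt{16 + 42^{2}}} = -121 - \frac{21}{4 \sqrt{16 + 1764}} = -121 - \frac{21}{4 \cdot 2 \sqrt{445}} = -121 - \frac{21 \frac{\sqrt{445}}{890}}{4} = -121 - \frac{21 \sqrt{445}}{3560}$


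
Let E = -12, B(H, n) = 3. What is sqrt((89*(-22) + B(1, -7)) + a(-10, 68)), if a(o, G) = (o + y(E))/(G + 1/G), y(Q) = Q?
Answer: 3*I*sqrt(185891515)/925 ≈ 44.219*I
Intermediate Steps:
a(o, G) = (-12 + o)/(G + 1/G) (a(o, G) = (o - 12)/(G + 1/G) = (-12 + o)/(G + 1/G))
sqrt((89*(-22) + B(1, -7)) + a(-10, 68)) = sqrt((89*(-22) + 3) + 68*(-12 - 10)/(1 + 68**2)) = sqrt((-1958 + 3) + 68*(-22)/(1 + 4624)) = sqrt(-1955 + 68*(-22)/4625) = sqrt(-1955 + 68*(1/4625)*(-22)) = sqrt(-1955 - 1496/4625) = sqrt(-9043371/4625) = 3*I*sqrt(185891515)/925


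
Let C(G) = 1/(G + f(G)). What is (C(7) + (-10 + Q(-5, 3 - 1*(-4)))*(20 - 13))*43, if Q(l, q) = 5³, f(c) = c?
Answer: 484653/14 ≈ 34618.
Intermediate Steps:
C(G) = 1/(2*G) (C(G) = 1/(G + G) = 1/(2*G))
Q(l, q) = 125
(C(7) + (-10 + Q(-5, 3 - 1*(-4)))*(20 - 13))*43 = ((½)/7 + (-10 + 125)*(20 - 13))*43 = ((½)*(⅐) + 115*7)*43 = (1/14 + 805)*43 = (11271/14)*43 = 484653/14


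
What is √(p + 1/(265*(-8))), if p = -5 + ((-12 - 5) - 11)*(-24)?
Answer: √749440670/1060 ≈ 25.826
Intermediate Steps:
p = 667 (p = -5 + (-17 - 11)*(-24) = -5 - 28*(-24) = -5 + 672 = 667)
√(p + 1/(265*(-8))) = √(667 + 1/(265*(-8))) = √(667 + 1/(-2120)) = √(667 - 1/2120) = √(1414039/2120) = √749440670/1060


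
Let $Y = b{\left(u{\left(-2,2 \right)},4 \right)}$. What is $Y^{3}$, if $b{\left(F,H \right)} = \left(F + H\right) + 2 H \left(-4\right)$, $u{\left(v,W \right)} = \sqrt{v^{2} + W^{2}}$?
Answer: $-22624 + 4720 \sqrt{2} \approx -15949.0$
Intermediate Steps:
$u{\left(v,W \right)} = \sqrt{W^{2} + v^{2}}$
$b{\left(F,H \right)} = F - 7 H$ ($b{\left(F,H \right)} = \left(F + H\right) - 8 H = F - 7 H$)
$Y = -28 + 2 \sqrt{2}$ ($Y = \sqrt{2^{2} + \left(-2\right)^{2}} - 28 = \sqrt{4 + 4} - 28 = \sqrt{8} - 28 = 2 \sqrt{2} - 28 = -28 + 2 \sqrt{2} \approx -25.172$)
$Y^{3} = \left(-28 + 2 \sqrt{2}\right)^{3}$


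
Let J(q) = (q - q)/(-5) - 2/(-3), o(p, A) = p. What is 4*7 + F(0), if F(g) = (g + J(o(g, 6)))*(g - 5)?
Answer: 74/3 ≈ 24.667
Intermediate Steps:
J(q) = ⅔ (J(q) = 0*(-⅕) - 2*(-⅓) = 0 + ⅔ = ⅔)
F(g) = (-5 + g)*(⅔ + g) (F(g) = (g + ⅔)*(g - 5) = (⅔ + g)*(-5 + g) = (-5 + g)*(⅔ + g))
4*7 + F(0) = 4*7 + (-10/3 + 0² - 13/3*0) = 28 + (-10/3 + 0 + 0) = 28 - 10/3 = 74/3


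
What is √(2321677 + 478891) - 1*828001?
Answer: -828001 + 2*√700142 ≈ -8.2633e+5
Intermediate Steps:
√(2321677 + 478891) - 1*828001 = √2800568 - 828001 = 2*√700142 - 828001 = -828001 + 2*√700142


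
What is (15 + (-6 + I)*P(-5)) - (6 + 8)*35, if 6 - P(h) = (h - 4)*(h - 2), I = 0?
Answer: -133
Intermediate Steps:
P(h) = 6 - (-4 + h)*(-2 + h) (P(h) = 6 - (h - 4)*(h - 2) = 6 - (-4 + h)*(-2 + h))
(15 + (-6 + I)*P(-5)) - (6 + 8)*35 = (15 + (-6 + 0)*(-2 - 1*(-5)**2 + 6*(-5))) - (6 + 8)*35 = (15 - 6*(-2 - 1*25 - 30)) - 14*35 = (15 - 6*(-2 - 25 - 30)) - 1*490 = (15 - 6*(-57)) - 490 = (15 + 342) - 490 = 357 - 490 = -133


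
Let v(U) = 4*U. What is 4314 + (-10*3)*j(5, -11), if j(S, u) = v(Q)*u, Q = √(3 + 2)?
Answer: 4314 + 1320*√5 ≈ 7265.6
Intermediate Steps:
Q = √5 ≈ 2.2361
j(S, u) = 4*u*√5 (j(S, u) = (4*√5)*u = 4*u*√5)
4314 + (-10*3)*j(5, -11) = 4314 + (-10*3)*(4*(-11)*√5) = 4314 - (-1320)*√5 = 4314 + 1320*√5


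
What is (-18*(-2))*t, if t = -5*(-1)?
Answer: 180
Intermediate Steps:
t = 5
(-18*(-2))*t = -18*(-2)*5 = -6*(-6)*5 = 36*5 = 180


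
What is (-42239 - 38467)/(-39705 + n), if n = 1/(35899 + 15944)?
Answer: 2092020579/1029213157 ≈ 2.0326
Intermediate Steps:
n = 1/51843 ≈ 1.9289e-5
(-42239 - 38467)/(-39705 + n) = (-42239 - 38467)/(-39705 + 1/51843) = -80706/(-2058426314/51843) = -80706*(-51843/2058426314) = 2092020579/1029213157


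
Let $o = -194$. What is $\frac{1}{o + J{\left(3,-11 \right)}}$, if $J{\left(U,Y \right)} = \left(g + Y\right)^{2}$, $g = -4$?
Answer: $\frac{1}{31} \approx 0.032258$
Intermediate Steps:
$J{\left(U,Y \right)} = \left(-4 + Y\right)^{2}$
$\frac{1}{o + J{\left(3,-11 \right)}} = \frac{1}{-194 + \left(-4 - 11\right)^{2}} = \frac{1}{-194 + \left(-15\right)^{2}} = \frac{1}{-194 + 225} = \frac{1}{31}$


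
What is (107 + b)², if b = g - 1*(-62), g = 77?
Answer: 60516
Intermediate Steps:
b = 139 (b = 77 - 1*(-62) = 77 + 62 = 139)
(107 + b)² = (107 + 139)² = 246² = 60516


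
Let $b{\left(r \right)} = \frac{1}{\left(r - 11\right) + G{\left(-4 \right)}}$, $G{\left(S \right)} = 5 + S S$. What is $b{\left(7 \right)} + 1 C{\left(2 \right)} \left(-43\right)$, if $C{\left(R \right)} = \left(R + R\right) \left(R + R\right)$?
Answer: $- \frac{11695}{17} \approx -687.94$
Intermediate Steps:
$G{\left(S \right)} = 5 + S^{2}$
$C{\left(R \right)} = 4 R^{2}$ ($C{\left(R \right)} = 2 R 2 R = 4 R^{2}$)
$b{\left(r \right)} = \frac{1}{10 + r}$ ($b{\left(r \right)} = \frac{1}{\left(r - 11\right) + \left(5 + \left(-4\right)^{2}\right)} = \frac{1}{\left(-11 + r\right) + \left(5 + 16\right)} = \frac{1}{\left(-11 + r\right) + 21} = \frac{1}{10 + r}$)
$b{\left(7 \right)} + 1 C{\left(2 \right)} \left(-43\right) = \frac{1}{10 + 7} + 1 \cdot 4 \cdot 2^{2} \left(-43\right) = \frac{1}{17} + 1 \cdot 4 \cdot 4 \left(-43\right) = \frac{1}{17} + 1 \cdot 16 \left(-43\right) = \frac{1}{17} + 16 \left(-43\right) = \frac{1}{17} - 688 = - \frac{11695}{17}$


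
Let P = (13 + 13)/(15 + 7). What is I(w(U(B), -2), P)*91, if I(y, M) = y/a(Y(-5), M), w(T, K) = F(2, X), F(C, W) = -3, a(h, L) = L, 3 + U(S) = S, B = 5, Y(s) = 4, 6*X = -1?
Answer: -231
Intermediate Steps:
X = -⅙ (X = (⅙)*(-1) = -⅙ ≈ -0.16667)
U(S) = -3 + S
w(T, K) = -3
P = 13/11 (P = 26/22 = 26*(1/22) = 13/11 ≈ 1.1818)
I(y, M) = y/M
I(w(U(B), -2), P)*91 = -3/13/11*91 = -3*11/13*91 = -33/13*91 = -231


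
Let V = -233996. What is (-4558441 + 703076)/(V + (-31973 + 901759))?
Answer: -771073/127158 ≈ -6.0639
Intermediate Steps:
(-4558441 + 703076)/(V + (-31973 + 901759)) = (-4558441 + 703076)/(-233996 + (-31973 + 901759)) = -3855365/(-233996 + 869786) = -3855365/635790 = -3855365*1/635790 = -771073/127158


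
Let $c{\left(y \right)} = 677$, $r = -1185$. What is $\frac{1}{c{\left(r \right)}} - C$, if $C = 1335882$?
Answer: $- \frac{904392113}{677} \approx -1.3359 \cdot 10^{6}$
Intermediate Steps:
$\frac{1}{c{\left(r \right)}} - C = \frac{1}{677} - 1335882 = - \frac{904392113}{677}$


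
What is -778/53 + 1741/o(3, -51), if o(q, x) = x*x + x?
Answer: -1891627/135150 ≈ -13.997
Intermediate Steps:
o(q, x) = x + x² (o(q, x) = x² + x = x + x²)
-778/53 + 1741/o(3, -51) = -778/53 + 1741/((-51*(1 - 51))) = -778*1/53 + 1741/((-51*(-50))) = -778/53 + 1741/2550 = -1891627/135150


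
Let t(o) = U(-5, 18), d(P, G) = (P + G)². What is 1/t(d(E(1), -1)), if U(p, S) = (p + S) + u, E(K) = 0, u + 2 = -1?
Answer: ⅒ ≈ 0.10000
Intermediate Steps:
u = -3 (u = -2 - 1 = -3)
U(p, S) = -3 + S + p (U(p, S) = (p + S) - 3 = (S + p) - 3 = -3 + S + p)
d(P, G) = (G + P)²
t(o) = 10 (t(o) = -3 + 18 - 5 = 10)
1/t(d(E(1), -1)) = 1/10 = ⅒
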